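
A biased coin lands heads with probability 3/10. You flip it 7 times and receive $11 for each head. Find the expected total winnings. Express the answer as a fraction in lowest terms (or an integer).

E[#heads] = 7·3/10 = 21/10 (linearity over flips).
E[winnings] = 11·21/10 = 231/10.

231/10 dollars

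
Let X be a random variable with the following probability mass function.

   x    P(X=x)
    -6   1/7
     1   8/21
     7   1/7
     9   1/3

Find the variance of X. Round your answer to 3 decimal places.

E[X] = (1/7)·(-6) + (8/21)·1 + (1/7)·7 + (1/3)·9 = 74/21
E[X²] = (1/7)·36 + (8/21)·1 + (1/7)·49 + (1/3)·81 = 830/21
Var(X) = 830/21 − (74/21)² = 11954/441 ≈ 27.107

27.107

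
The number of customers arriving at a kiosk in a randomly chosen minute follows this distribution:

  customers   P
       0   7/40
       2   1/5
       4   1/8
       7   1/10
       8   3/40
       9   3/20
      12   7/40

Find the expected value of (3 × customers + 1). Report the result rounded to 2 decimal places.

17.95

E[3x+1] = (7/40)·1 + (1/5)·7 + (1/8)·13 + (1/10)·22 + (3/40)·25 + (3/20)·28 + (7/40)·37
     = 359/20 ≈ 17.95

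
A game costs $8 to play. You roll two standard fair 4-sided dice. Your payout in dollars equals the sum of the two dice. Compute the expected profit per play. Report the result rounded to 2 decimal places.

-$3.00

Distribution of the sum of the two dice: 2 w.p. 1/16, 3 w.p. 1/8, 4 w.p. 3/16, 5 w.p. 1/4, 6 w.p. 3/16, 7 w.p. 1/8, …
E[payout] = (1/16)·2 + (1/8)·3 + (3/16)·4 + (1/4)·5 + (3/16)·6 + (1/8)·7 + (1/16)·8 = 5
Expected profit = 5 − 8 = -3 ≈ -$3.00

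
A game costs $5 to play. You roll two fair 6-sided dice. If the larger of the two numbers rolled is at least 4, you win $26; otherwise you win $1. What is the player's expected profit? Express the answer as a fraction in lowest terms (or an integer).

E[payout] = (1/4)·1 + (3/4)·26 = 79/4
Expected profit = 79/4 − 5 = 59/4

59/4 dollars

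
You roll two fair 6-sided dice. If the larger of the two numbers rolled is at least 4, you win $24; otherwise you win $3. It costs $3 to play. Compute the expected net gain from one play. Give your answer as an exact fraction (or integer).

63/4 dollars

E[payout] = (1/4)·3 + (3/4)·24 = 75/4
Expected profit = 75/4 − 3 = 63/4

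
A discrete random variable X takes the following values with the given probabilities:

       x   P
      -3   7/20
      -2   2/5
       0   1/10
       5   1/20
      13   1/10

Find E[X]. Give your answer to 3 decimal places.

E[X] = (7/20)·(-3) + (2/5)·(-2) + (1/10)·0 + (1/20)·5 + (1/10)·13
     = -3/10 ≈ -0.300

-0.300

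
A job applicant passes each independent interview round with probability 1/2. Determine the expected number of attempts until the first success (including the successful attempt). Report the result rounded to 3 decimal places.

For a geometric distribution, E[trials] = 1/p = 1/(1/2) = 2.
≈ 2.000

2.000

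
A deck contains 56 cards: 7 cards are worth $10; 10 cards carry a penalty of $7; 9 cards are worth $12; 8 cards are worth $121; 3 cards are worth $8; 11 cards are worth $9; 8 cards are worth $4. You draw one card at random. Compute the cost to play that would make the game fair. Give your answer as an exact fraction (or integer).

E[payout] = (7/56)·10 + (10/56)·(-7) + (9/56)·12 + (8/56)·121 + (3/56)·8 + (11/56)·9 + (8/56)·4 = 1231/56
Fair fee = E[payout] = 1231/56

1231/56 dollars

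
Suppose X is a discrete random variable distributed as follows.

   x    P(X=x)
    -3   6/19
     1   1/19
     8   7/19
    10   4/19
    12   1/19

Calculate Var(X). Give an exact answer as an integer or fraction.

11612/361

E[X] = (6/19)·(-3) + (1/19)·1 + (7/19)·8 + (4/19)·10 + (1/19)·12 = 91/19
E[X²] = (6/19)·9 + (1/19)·1 + (7/19)·64 + (4/19)·100 + (1/19)·144 = 1047/19
Var(X) = 1047/19 − (91/19)² = 11612/361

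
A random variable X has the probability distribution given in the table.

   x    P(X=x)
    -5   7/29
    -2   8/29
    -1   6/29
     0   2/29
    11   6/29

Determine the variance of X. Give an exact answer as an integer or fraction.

27150/841

E[X] = (7/29)·(-5) + (8/29)·(-2) + (6/29)·(-1) + (2/29)·0 + (6/29)·11 = 9/29
E[X²] = (7/29)·25 + (8/29)·4 + (6/29)·1 + (2/29)·0 + (6/29)·121 = 939/29
Var(X) = 939/29 − (9/29)² = 27150/841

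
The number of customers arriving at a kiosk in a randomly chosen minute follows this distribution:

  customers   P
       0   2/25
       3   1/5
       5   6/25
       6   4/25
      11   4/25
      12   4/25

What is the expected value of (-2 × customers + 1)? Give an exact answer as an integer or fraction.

-297/25

E[-2x+1] = (2/25)·1 + (1/5)·(-5) + (6/25)·(-9) + (4/25)·(-11) + (4/25)·(-21) + (4/25)·(-23)
     = -297/25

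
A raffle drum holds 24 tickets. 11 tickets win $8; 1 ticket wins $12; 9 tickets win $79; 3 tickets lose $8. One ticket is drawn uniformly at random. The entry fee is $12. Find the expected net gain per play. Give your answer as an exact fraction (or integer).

499/24 dollars

E[payout] = (11/24)·8 + (1/24)·12 + (9/24)·79 + (3/24)·(-8) = 787/24
Expected profit = 787/24 − 12 = 499/24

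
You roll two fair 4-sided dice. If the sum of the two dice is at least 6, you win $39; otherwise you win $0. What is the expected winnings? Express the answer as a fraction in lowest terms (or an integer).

E[payout] = (5/8)·0 + (3/8)·39 = 117/8

117/8 dollars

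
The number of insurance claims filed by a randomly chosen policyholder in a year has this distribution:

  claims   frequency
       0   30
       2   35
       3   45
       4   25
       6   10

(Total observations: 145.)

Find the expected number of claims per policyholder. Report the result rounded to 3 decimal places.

2.517

Total = 145, so P(claims=0) = 30/145, etc.
E[X] = (6/29)·0 + (7/29)·2 + (9/29)·3 + (5/29)·4 + (2/29)·6
     = 73/29 ≈ 2.517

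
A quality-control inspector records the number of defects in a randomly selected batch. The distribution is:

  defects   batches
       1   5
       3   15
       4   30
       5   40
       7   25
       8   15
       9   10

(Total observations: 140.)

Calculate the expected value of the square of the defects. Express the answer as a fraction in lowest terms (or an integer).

Total = 140, so P(defects=1) = 5/140, etc.
E[X²] = (1/28)·1 + (3/28)·9 + (3/14)·16 + (2/7)·25 + (5/28)·49 + (3/28)·64 + (1/14)·81
     = 923/28

923/28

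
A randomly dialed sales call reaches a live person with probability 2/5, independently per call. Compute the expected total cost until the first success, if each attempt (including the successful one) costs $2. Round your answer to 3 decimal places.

$5.000

E[#attempts] = 1/p = 5/2; E[cost] = 2·5/2 = 5.
≈ 5.000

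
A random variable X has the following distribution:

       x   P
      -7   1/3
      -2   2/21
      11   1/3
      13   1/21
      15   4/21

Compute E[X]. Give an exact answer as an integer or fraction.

97/21

E[X] = (1/3)·(-7) + (2/21)·(-2) + (1/3)·11 + (1/21)·13 + (4/21)·15
     = 97/21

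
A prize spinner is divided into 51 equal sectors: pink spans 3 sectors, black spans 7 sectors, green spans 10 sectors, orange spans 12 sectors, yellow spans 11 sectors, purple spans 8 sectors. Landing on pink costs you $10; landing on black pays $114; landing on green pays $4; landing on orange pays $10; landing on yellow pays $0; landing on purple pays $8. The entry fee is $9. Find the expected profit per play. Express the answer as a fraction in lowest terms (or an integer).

E[payout] = (3/51)·(-10) + (7/51)·114 + (10/51)·4 + (12/51)·10 + (11/51)·0 + (8/51)·8 = 992/51
Expected profit = 992/51 − 9 = 533/51

533/51 dollars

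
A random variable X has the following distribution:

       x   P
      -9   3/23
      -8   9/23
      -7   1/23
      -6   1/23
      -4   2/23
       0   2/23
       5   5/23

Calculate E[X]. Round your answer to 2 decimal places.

-4.13

E[X] = (3/23)·(-9) + (9/23)·(-8) + (1/23)·(-7) + (1/23)·(-6) + (2/23)·(-4) + (2/23)·0 + (5/23)·5
     = -95/23 ≈ -4.13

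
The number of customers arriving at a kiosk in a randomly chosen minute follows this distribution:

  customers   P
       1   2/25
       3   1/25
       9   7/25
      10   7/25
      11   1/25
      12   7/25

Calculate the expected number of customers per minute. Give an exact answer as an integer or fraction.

E[X] = (2/25)·1 + (1/25)·3 + (7/25)·9 + (7/25)·10 + (1/25)·11 + (7/25)·12
     = 233/25

233/25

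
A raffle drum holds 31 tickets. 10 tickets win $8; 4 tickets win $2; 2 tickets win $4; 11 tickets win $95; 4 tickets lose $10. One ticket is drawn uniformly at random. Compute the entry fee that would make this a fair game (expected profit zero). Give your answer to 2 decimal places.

$35.52

E[payout] = (10/31)·8 + (4/31)·2 + (2/31)·4 + (11/31)·95 + (4/31)·(-10) = 1101/31
Fair fee = E[payout] = 1101/31 ≈ $35.52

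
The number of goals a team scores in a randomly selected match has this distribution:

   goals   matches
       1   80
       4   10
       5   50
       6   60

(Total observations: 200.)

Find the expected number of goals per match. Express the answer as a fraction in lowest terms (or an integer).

Total = 200, so P(goals=1) = 80/200, etc.
E[X] = (2/5)·1 + (1/20)·4 + (1/4)·5 + (3/10)·6
     = 73/20

73/20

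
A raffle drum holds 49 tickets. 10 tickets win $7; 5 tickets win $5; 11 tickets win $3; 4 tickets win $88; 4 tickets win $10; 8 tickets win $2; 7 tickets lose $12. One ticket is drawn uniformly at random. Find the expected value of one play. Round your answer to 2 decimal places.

E[payout] = (10/49)·7 + (5/49)·5 + (11/49)·3 + (4/49)·88 + (4/49)·10 + (8/49)·2 + (7/49)·(-12) = 452/49
≈ $9.22

$9.22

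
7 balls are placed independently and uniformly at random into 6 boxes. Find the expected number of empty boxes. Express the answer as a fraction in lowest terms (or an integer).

78125/46656

Let Xⱼ=1 if box j is empty. P(Xⱼ=1) = ((6-1)/6)^7 = 78125/279936.
By linearity, E[#empty] = 6·78125/279936 = 78125/46656.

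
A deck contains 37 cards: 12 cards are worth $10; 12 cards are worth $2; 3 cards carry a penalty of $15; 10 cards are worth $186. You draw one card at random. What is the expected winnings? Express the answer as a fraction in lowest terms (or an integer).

E[payout] = (12/37)·10 + (12/37)·2 + (3/37)·(-15) + (10/37)·186 = 1959/37

1959/37 dollars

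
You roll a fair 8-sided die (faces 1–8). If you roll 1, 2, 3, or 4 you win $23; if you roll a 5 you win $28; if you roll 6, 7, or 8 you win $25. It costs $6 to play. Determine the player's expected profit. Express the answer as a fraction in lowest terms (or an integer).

147/8 dollars

E[payout] = (1/2)·23 + (3/8)·25 + (1/8)·28 = 195/8
Expected profit = 195/8 − 6 = 147/8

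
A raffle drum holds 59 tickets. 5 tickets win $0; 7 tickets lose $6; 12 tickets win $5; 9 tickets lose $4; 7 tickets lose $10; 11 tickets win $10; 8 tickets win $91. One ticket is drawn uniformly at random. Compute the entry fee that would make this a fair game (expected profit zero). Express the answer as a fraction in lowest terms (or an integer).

750/59 dollars

E[payout] = (5/59)·0 + (7/59)·(-6) + (12/59)·5 + (9/59)·(-4) + (7/59)·(-10) + (11/59)·10 + (8/59)·91 = 750/59
Fair fee = E[payout] = 750/59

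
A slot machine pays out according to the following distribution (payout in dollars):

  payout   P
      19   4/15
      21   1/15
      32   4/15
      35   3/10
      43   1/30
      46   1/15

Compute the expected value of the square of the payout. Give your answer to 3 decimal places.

E[X²] = (4/15)·361 + (1/15)·441 + (4/15)·1024 + (3/10)·1225 + (1/30)·1849 + (1/15)·2116
     = 14534/15 ≈ 968.933

968.933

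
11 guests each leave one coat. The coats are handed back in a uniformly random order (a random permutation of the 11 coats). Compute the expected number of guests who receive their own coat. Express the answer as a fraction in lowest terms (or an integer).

1

Let Xᵢ = 1 if person i gets their own coat. For each i, P(Xᵢ=1) = 1/11.
By linearity of expectation, E[X₁+…+X_11] = 11·(1/11) = 1.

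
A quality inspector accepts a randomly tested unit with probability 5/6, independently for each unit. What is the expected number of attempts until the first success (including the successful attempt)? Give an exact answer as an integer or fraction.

6/5

For a geometric distribution, E[trials] = 1/p = 1/(5/6) = 6/5.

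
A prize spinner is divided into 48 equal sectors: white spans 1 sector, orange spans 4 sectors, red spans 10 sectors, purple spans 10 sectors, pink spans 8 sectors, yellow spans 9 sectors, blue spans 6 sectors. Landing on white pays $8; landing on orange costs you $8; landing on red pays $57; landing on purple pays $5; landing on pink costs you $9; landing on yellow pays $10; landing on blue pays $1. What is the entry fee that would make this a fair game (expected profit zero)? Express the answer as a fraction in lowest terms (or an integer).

E[payout] = (1/48)·8 + (4/48)·(-8) + (10/48)·57 + (10/48)·5 + (8/48)·(-9) + (9/48)·10 + (6/48)·1 = 155/12
Fair fee = E[payout] = 155/12

155/12 dollars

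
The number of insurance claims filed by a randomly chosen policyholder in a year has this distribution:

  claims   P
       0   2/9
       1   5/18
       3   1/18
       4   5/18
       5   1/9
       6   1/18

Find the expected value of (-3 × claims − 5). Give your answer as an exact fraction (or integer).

E[-3x-5] = (2/9)·(-5) + (5/18)·(-8) + (1/18)·(-14) + (5/18)·(-17) + (1/9)·(-20) + (1/18)·(-23)
     = -37/3

-37/3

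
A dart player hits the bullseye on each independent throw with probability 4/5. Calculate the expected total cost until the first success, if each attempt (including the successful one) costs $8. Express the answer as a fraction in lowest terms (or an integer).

E[#attempts] = 1/p = 5/4; E[cost] = 8·5/4 = 10.

$10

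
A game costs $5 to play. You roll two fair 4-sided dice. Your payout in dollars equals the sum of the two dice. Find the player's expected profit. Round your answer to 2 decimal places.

Distribution of the sum of the two dice: 2 w.p. 1/16, 3 w.p. 1/8, 4 w.p. 3/16, 5 w.p. 1/4, 6 w.p. 3/16, 7 w.p. 1/8, …
E[payout] = (1/16)·2 + (1/8)·3 + (3/16)·4 + (1/4)·5 + (3/16)·6 + (1/8)·7 + (1/16)·8 = 5
Expected profit = 5 − 5 = 0 ≈ $0.00

$0.00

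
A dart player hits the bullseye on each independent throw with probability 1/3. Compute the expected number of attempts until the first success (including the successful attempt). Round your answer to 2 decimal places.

For a geometric distribution, E[trials] = 1/p = 1/(1/3) = 3.
≈ 3.00

3.00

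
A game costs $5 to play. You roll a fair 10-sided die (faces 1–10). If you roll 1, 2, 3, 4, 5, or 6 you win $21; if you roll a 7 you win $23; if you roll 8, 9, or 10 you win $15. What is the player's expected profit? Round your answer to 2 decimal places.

E[payout] = (3/10)·15 + (3/5)·21 + (1/10)·23 = 97/5
Expected profit = 97/5 − 5 = 72/5 ≈ $14.40

$14.40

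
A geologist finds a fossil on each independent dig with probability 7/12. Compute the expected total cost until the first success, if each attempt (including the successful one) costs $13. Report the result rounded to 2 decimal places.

$22.29

E[#attempts] = 1/p = 12/7; E[cost] = 13·12/7 = 156/7.
≈ 22.29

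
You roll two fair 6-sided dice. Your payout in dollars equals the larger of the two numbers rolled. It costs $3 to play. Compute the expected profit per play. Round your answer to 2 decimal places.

$1.47

Distribution of the larger of the two numbers rolled: 1 w.p. 1/36, 2 w.p. 1/12, 3 w.p. 5/36, 4 w.p. 7/36, 5 w.p. 1/4, 6 w.p. 11/36
E[payout] = (1/36)·1 + (1/12)·2 + (5/36)·3 + (7/36)·4 + (1/4)·5 + (11/36)·6 = 161/36
Expected profit = 161/36 − 3 = 53/36 ≈ $1.47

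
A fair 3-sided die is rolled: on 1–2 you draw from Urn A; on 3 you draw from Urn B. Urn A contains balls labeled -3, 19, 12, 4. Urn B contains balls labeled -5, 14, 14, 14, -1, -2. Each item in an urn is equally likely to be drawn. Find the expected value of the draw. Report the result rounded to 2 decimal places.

7.22

E[X | Urn A] = (-3 + 19 + 12 + 4)/4 = 8
E[X | Urn B] = (-5 + 14 + 14 + 14 − 1 − 2)/6 = 17/3
E[X] = (2/3)·8 + (1/3)·17/3 = 65/9 ≈ 7.22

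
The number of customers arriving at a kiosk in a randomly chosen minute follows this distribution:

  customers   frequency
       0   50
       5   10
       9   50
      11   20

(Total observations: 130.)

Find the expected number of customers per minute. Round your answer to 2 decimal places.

5.54

Total = 130, so P(customers=0) = 50/130, etc.
E[X] = (5/13)·0 + (1/13)·5 + (5/13)·9 + (2/13)·11
     = 72/13 ≈ 5.54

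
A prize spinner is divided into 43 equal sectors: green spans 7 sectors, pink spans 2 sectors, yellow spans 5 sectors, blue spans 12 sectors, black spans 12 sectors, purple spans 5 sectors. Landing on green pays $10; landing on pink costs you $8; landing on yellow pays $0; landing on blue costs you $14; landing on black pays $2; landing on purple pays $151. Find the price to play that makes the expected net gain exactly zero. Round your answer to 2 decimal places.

$15.47

E[payout] = (7/43)·10 + (2/43)·(-8) + (5/43)·0 + (12/43)·(-14) + (12/43)·2 + (5/43)·151 = 665/43
Fair fee = E[payout] = 665/43 ≈ $15.47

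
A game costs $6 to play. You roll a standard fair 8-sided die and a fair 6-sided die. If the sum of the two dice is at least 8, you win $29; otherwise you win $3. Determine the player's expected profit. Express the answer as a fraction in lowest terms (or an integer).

93/8 dollars

E[payout] = (7/16)·3 + (9/16)·29 = 141/8
Expected profit = 141/8 − 6 = 93/8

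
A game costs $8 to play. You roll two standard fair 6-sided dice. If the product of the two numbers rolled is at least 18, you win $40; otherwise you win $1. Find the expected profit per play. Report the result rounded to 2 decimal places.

E[payout] = (13/18)·1 + (5/18)·40 = 71/6
Expected profit = 71/6 − 8 = 23/6 ≈ $3.83

$3.83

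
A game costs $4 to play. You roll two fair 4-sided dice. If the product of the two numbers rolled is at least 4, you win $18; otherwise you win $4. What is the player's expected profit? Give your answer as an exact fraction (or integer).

E[payout] = (5/16)·4 + (11/16)·18 = 109/8
Expected profit = 109/8 − 4 = 77/8

77/8 dollars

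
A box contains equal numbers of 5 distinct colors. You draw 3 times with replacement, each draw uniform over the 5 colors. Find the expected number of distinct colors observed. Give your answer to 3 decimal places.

2.440

Let Xⱼ=1 if type j appears at least once. P(Xⱼ=1) = 1 − ((5−1)/5)^3 = 61/125.
E[#distinct] = 5·61/125 = 61/25.
≈ 2.440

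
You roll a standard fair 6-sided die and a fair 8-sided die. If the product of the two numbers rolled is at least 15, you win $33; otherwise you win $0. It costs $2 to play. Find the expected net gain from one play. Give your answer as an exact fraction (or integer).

E[payout] = (13/24)·0 + (11/24)·33 = 121/8
Expected profit = 121/8 − 2 = 105/8

105/8 dollars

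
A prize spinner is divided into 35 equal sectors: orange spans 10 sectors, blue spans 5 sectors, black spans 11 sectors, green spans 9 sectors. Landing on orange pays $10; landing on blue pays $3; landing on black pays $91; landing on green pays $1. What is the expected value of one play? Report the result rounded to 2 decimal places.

E[payout] = (10/35)·10 + (5/35)·3 + (11/35)·91 + (9/35)·1 = 225/7
≈ $32.14

$32.14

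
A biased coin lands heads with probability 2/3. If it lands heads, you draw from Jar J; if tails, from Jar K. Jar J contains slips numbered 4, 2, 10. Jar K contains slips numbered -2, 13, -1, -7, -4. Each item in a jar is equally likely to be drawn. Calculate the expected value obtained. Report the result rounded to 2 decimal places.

3.49

E[X | Jar J] = (4 + 2 + 10)/3 = 16/3
E[X | Jar K] = (-2 + 13 − 1 − 7 − 4)/5 = -1/5
E[X] = (2/3)·16/3 + (1/3)·(-1/5) = 157/45 ≈ 3.49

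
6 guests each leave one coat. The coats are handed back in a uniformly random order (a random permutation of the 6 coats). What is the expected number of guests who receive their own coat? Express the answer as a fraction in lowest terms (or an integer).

Let Xᵢ = 1 if person i gets their own coat. For each i, P(Xᵢ=1) = 1/6.
By linearity of expectation, E[X₁+…+X_6] = 6·(1/6) = 1.

1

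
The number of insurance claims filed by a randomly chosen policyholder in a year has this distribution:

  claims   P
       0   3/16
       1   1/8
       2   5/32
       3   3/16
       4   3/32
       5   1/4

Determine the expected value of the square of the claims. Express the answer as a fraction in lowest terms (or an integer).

163/16

E[X²] = (3/16)·0 + (1/8)·1 + (5/32)·4 + (3/16)·9 + (3/32)·16 + (1/4)·25
     = 163/16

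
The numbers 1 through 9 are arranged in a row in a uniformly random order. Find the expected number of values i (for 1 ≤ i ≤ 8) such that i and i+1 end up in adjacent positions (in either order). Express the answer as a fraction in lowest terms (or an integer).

For each i ∈ {1,…,8}, let Xᵢ = 1 if i and i+1 are adjacent. P(Xᵢ=1) = 2·(9−1)!/9! = 2/9.
By linearity, E[ΣXᵢ] = (8)·(2/9) = 16/9.

16/9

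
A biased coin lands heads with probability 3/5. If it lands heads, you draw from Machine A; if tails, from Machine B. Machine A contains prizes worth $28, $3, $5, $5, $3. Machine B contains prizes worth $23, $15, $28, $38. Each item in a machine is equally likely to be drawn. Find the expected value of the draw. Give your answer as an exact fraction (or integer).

392/25 dollars

E[X | Machine A] = (28 + 3 + 5 + 5 + 3)/5 = 44/5
E[X | Machine B] = (23 + 15 + 28 + 38)/4 = 26
E[X] = (3/5)·44/5 + (2/5)·26 = 392/25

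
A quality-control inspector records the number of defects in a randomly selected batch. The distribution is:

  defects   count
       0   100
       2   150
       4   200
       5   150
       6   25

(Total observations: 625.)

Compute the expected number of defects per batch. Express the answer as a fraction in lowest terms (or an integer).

Total = 625, so P(defects=0) = 100/625, etc.
E[X] = (4/25)·0 + (6/25)·2 + (8/25)·4 + (6/25)·5 + (1/25)·6
     = 16/5

16/5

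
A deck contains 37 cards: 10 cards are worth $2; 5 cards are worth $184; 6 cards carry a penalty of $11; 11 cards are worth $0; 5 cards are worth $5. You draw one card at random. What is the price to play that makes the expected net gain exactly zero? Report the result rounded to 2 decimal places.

E[payout] = (10/37)·2 + (5/37)·184 + (6/37)·(-11) + (11/37)·0 + (5/37)·5 = 899/37
Fair fee = E[payout] = 899/37 ≈ $24.30

$24.30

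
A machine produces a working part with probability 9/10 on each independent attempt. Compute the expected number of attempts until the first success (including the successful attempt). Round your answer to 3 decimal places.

For a geometric distribution, E[trials] = 1/p = 1/(9/10) = 10/9.
≈ 1.111

1.111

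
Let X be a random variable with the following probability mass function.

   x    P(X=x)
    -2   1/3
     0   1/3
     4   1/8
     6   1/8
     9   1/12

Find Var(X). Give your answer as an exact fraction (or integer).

E[X] = (1/3)·(-2) + (1/3)·0 + (1/8)·4 + (1/8)·6 + (1/12)·9 = 4/3
E[X²] = (1/3)·4 + (1/3)·0 + (1/8)·16 + (1/8)·36 + (1/12)·81 = 175/12
Var(X) = 175/12 − (4/3)² = 461/36

461/36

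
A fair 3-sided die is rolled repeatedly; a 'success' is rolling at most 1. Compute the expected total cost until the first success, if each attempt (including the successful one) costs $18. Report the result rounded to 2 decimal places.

E[#attempts] = 1/p = 3; E[cost] = 18·3 = 54.
≈ 54.00

$54.00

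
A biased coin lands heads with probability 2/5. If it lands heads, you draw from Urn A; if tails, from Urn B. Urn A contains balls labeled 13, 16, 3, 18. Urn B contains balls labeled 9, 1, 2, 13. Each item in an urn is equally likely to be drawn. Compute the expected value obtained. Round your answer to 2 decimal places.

8.75

E[X | Urn A] = (13 + 16 + 3 + 18)/4 = 25/2
E[X | Urn B] = (9 + 1 + 2 + 13)/4 = 25/4
E[X] = (2/5)·25/2 + (3/5)·25/4 = 35/4 ≈ 8.75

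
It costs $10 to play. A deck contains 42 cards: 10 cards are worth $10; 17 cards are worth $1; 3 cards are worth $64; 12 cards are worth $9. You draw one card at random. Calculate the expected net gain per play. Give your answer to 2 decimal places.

E[payout] = (10/42)·10 + (17/42)·1 + (3/42)·64 + (12/42)·9 = 139/14
Expected profit = 139/14 − 10 = -1/14 ≈ -$0.07

-$0.07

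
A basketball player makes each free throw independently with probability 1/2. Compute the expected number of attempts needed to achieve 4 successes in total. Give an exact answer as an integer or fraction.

By linearity (sum of 4 independent geometric waits), E[trials] = 4/p = 4/(1/2) = 8.

8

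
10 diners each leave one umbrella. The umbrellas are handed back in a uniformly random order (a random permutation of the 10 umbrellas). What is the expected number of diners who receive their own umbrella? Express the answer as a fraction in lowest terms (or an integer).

Let Xᵢ = 1 if person i gets their own umbrella. For each i, P(Xᵢ=1) = 1/10.
By linearity of expectation, E[X₁+…+X_10] = 10·(1/10) = 1.

1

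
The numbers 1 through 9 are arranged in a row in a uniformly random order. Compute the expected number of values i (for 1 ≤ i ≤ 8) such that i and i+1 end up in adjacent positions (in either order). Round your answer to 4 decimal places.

For each i ∈ {1,…,8}, let Xᵢ = 1 if i and i+1 are adjacent. P(Xᵢ=1) = 2·(9−1)!/9! = 2/9.
By linearity, E[ΣXᵢ] = (8)·(2/9) = 16/9.
≈ 1.7778

1.7778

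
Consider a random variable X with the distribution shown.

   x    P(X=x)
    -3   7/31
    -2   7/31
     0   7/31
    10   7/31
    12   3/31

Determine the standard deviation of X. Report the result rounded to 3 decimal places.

5.849

E[X] = 71/31, E[X²] = 1223/31
Var(X) = E[X²] − (E[X])² = 1223/31 − 5041/961 = 32872/961
SD(X) = √(32872/961) ≈ 5.849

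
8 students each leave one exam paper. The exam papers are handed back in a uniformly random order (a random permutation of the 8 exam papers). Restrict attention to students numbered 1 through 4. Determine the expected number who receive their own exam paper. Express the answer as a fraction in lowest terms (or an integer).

Let Xᵢ = 1 if person i gets their own exam paper. For each i, P(Xᵢ=1) = 1/8.
By linearity of expectation, E[X₁+…+X_4] = 4·(1/8) = 1/2.

1/2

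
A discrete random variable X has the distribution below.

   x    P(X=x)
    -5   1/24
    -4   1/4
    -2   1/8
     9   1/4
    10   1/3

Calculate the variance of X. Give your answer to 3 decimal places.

42.109

E[X] = (1/24)·(-5) + (1/4)·(-4) + (1/8)·(-2) + (1/4)·9 + (1/3)·10 = 33/8
E[X²] = (1/24)·25 + (1/4)·16 + (1/8)·4 + (1/4)·81 + (1/3)·100 = 473/8
Var(X) = 473/8 − (33/8)² = 2695/64 ≈ 42.109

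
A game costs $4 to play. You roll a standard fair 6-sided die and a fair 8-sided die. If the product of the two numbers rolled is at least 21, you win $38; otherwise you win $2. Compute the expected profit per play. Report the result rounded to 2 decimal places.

E[payout] = (17/24)·2 + (7/24)·38 = 25/2
Expected profit = 25/2 − 4 = 17/2 ≈ $8.50

$8.50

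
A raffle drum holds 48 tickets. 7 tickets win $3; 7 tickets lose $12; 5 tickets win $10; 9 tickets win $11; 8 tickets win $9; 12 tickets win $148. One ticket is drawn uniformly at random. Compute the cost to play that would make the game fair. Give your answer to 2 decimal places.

$40.29

E[payout] = (7/48)·3 + (7/48)·(-12) + (5/48)·10 + (9/48)·11 + (8/48)·9 + (12/48)·148 = 967/24
Fair fee = E[payout] = 967/24 ≈ $40.29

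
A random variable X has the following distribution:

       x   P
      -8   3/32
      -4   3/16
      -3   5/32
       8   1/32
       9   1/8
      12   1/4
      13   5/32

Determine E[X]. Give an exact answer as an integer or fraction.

E[X] = (3/32)·(-8) + (3/16)·(-4) + (5/32)·(-3) + (1/32)·8 + (1/8)·9 + (1/4)·12 + (5/32)·13
     = 71/16

71/16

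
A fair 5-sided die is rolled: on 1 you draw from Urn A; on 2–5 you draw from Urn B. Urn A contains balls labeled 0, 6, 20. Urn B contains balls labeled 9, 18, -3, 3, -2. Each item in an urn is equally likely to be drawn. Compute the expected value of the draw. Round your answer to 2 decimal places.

5.73

E[X | Urn A] = (0 + 6 + 20)/3 = 26/3
E[X | Urn B] = (9 + 18 − 3 + 3 − 2)/5 = 5
E[X] = (1/5)·26/3 + (4/5)·5 = 86/15 ≈ 5.73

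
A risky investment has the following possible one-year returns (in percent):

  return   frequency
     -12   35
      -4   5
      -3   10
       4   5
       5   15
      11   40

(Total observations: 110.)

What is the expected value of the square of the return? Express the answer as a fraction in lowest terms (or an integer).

191/2

Total = 110, so P(return=-12) = 35/110, etc.
E[X²] = (7/22)·144 + (1/22)·16 + (1/11)·9 + (1/22)·16 + (3/22)·25 + (4/11)·121
     = 191/2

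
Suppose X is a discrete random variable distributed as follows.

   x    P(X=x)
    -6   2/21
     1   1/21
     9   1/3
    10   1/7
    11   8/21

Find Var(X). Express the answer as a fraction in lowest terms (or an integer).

E[X] = (2/21)·(-6) + (1/21)·1 + (1/3)·9 + (1/7)·10 + (8/21)·11 = 170/21
E[X²] = (2/21)·36 + (1/21)·1 + (1/3)·81 + (1/7)·100 + (8/21)·121 = 636/7
Var(X) = 636/7 − (170/21)² = 11168/441

11168/441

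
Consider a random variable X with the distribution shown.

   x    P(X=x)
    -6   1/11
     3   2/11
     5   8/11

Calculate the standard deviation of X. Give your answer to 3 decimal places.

3.141

E[X] = 40/11, E[X²] = 254/11
Var(X) = E[X²] − (E[X])² = 254/11 − 1600/121 = 1194/121
SD(X) = √(1194/121) ≈ 3.141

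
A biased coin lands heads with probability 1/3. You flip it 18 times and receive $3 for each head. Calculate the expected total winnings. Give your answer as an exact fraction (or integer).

E[#heads] = 18·1/3 = 6 (linearity over flips).
E[winnings] = 3·6 = 18.

$18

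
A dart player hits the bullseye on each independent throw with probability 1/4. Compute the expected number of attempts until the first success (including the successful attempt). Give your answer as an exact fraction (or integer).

For a geometric distribution, E[trials] = 1/p = 1/(1/4) = 4.

4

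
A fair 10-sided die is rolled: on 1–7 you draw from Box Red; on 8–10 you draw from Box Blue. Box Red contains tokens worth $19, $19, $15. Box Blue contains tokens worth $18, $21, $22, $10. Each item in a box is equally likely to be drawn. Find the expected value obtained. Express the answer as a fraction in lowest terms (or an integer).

E[X | Box Red] = (19 + 19 + 15)/3 = 53/3
E[X | Box Blue] = (18 + 21 + 22 + 10)/4 = 71/4
E[X] = (7/10)·53/3 + (3/10)·71/4 = 2123/120

2123/120 dollars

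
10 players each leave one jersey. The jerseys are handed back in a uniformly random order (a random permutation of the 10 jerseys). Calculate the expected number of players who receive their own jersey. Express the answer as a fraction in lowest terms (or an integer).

Let Xᵢ = 1 if person i gets their own jersey. For each i, P(Xᵢ=1) = 1/10.
By linearity of expectation, E[X₁+…+X_10] = 10·(1/10) = 1.

1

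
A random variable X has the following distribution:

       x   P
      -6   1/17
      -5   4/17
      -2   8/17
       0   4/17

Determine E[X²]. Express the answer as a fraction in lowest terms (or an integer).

168/17

E[X²] = (1/17)·36 + (4/17)·25 + (8/17)·4 + (4/17)·0
     = 168/17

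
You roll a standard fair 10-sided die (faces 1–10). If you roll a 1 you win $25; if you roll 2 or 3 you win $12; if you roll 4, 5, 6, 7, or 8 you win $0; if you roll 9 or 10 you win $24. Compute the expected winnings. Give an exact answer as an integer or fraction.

E[payout] = (1/2)·0 + (1/5)·12 + (1/5)·24 + (1/10)·25 = 97/10

97/10 dollars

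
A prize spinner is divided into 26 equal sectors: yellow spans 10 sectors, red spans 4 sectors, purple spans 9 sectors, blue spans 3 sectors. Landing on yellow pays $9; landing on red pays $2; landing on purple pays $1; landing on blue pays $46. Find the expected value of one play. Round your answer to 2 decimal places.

$9.42

E[payout] = (10/26)·9 + (4/26)·2 + (9/26)·1 + (3/26)·46 = 245/26
≈ $9.42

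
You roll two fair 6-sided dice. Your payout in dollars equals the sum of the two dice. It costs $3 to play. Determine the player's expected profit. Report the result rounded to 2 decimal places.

$4.00

Distribution of the sum of the two dice: 2 w.p. 1/36, 3 w.p. 1/18, 4 w.p. 1/12, 5 w.p. 1/9, 6 w.p. 5/36, 7 w.p. 1/6, …
E[payout] = (1/36)·2 + (1/18)·3 + (1/12)·4 + (1/9)·5 + (5/36)·6 + (1/6)·7 + (5/36)·8 + (1/9)·9 + (1/12)·10 + (1/18)·11 + (1/36)·12 = 7
Expected profit = 7 − 3 = 4 ≈ $4.00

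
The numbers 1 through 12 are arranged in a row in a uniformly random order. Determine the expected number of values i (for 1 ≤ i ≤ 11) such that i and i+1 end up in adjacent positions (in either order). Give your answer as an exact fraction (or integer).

11/6

For each i ∈ {1,…,11}, let Xᵢ = 1 if i and i+1 are adjacent. P(Xᵢ=1) = 2·(12−1)!/12! = 2/12.
By linearity, E[ΣXᵢ] = (11)·(2/12) = 11/6.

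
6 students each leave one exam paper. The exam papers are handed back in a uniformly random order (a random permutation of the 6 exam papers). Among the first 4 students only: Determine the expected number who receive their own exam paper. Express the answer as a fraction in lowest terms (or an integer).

2/3

Let Xᵢ = 1 if person i gets their own exam paper. For each i, P(Xᵢ=1) = 1/6.
By linearity of expectation, E[X₁+…+X_4] = 4·(1/6) = 2/3.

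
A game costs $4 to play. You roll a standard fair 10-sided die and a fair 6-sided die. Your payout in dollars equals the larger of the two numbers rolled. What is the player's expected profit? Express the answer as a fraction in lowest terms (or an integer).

Distribution of the larger of the two numbers rolled: 1 w.p. 1/60, 2 w.p. 1/20, 3 w.p. 1/12, 4 w.p. 7/60, 5 w.p. 3/20, 6 w.p. 11/60, …
E[payout] = (1/60)·1 + (1/20)·2 + (1/12)·3 + (7/60)·4 + (3/20)·5 + (11/60)·6 + (1/10)·7 + (1/10)·8 + (1/10)·9 + (1/10)·10 = 73/12
Expected profit = 73/12 − 4 = 25/12

25/12 dollars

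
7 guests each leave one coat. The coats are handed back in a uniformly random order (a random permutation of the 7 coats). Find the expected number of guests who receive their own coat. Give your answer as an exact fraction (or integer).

Let Xᵢ = 1 if person i gets their own coat. For each i, P(Xᵢ=1) = 1/7.
By linearity of expectation, E[X₁+…+X_7] = 7·(1/7) = 1.

1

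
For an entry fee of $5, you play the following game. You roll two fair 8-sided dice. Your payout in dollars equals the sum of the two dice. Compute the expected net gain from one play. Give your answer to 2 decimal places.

Distribution of the sum of the two dice: 2 w.p. 1/64, 3 w.p. 1/32, 4 w.p. 3/64, 5 w.p. 1/16, 6 w.p. 5/64, 7 w.p. 3/32, …
E[payout] = (1/64)·2 + (1/32)·3 + (3/64)·4 + (1/16)·5 + (5/64)·6 + (3/32)·7 + (7/64)·8 + (1/8)·9 + (7/64)·10 + (3/32)·11 + (5/64)·12 + (1/16)·13 + (3/64)·14 + (1/32)·15 + (1/64)·16 = 9
Expected profit = 9 − 5 = 4 ≈ $4.00

$4.00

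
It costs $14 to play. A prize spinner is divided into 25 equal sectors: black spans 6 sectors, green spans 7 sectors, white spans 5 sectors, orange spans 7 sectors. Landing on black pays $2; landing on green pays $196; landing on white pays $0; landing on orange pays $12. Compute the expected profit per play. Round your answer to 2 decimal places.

$44.72

E[payout] = (6/25)·2 + (7/25)·196 + (5/25)·0 + (7/25)·12 = 1468/25
Expected profit = 1468/25 − 14 = 1118/25 ≈ $44.72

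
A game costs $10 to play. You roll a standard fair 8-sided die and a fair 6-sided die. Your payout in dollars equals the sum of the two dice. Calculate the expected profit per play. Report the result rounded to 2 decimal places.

Distribution of the sum of the two dice: 2 w.p. 1/48, 3 w.p. 1/24, 4 w.p. 1/16, 5 w.p. 1/12, 6 w.p. 5/48, 7 w.p. 1/8, …
E[payout] = (1/48)·2 + (1/24)·3 + (1/16)·4 + (1/12)·5 + (5/48)·6 + (1/8)·7 + (1/8)·8 + (1/8)·9 + (5/48)·10 + (1/12)·11 + (1/16)·12 + (1/24)·13 + (1/48)·14 = 8
Expected profit = 8 − 10 = -2 ≈ -$2.00

-$2.00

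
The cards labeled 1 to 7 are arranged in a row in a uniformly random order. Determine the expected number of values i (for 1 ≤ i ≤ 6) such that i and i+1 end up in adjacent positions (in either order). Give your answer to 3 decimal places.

1.714

For each i ∈ {1,…,6}, let Xᵢ = 1 if i and i+1 are adjacent. P(Xᵢ=1) = 2·(7−1)!/7! = 2/7.
By linearity, E[ΣXᵢ] = (6)·(2/7) = 12/7.
≈ 1.714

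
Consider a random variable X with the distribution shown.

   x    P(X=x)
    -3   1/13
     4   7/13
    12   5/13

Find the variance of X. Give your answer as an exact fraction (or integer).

3708/169

E[X] = (1/13)·(-3) + (7/13)·4 + (5/13)·12 = 85/13
E[X²] = (1/13)·9 + (7/13)·16 + (5/13)·144 = 841/13
Var(X) = 841/13 − (85/13)² = 3708/169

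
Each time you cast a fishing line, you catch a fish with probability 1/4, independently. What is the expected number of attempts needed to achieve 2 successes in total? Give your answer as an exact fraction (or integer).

By linearity (sum of 2 independent geometric waits), E[trials] = 2/p = 2/(1/4) = 8.

8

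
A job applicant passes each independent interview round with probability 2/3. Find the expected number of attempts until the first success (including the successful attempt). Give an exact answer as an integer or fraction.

3/2

For a geometric distribution, E[trials] = 1/p = 1/(2/3) = 3/2.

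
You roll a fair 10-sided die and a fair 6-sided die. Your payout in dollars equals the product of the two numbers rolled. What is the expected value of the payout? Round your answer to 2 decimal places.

$19.25

Distribution of the product of the two numbers rolled: 1 w.p. 1/60, 2 w.p. 1/30, 3 w.p. 1/30, 4 w.p. 1/20, 5 w.p. 1/30, 6 w.p. 1/15, …
E[payout] = (1/60)·1 + (1/30)·2 + (1/30)·3 + (1/20)·4 + (1/30)·5 + (1/15)·6 + (1/60)·7 + (1/20)·8 + (1/30)·9 + (1/20)·10 + (1/15)·12 + (1/60)·14 + (1/30)·15 + (1/30)·16 + (1/20)·18 + (1/20)·20 + (1/60)·21 + (1/20)·24 + (1/60)·25 + (1/60)·27 + (1/60)·28 + (1/20)·30 + (1/60)·32 + (1/60)·35 + (1/30)·36 + (1/30)·40 + (1/60)·42 + (1/60)·45 + (1/60)·48 + (1/60)·50 + (1/60)·54 + (1/60)·60 = 77/4
≈ $19.25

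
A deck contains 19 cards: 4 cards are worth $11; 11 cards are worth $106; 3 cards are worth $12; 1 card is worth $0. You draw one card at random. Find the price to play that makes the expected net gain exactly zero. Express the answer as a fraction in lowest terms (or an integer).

E[payout] = (4/19)·11 + (11/19)·106 + (3/19)·12 + (1/19)·0 = 1246/19
Fair fee = E[payout] = 1246/19

1246/19 dollars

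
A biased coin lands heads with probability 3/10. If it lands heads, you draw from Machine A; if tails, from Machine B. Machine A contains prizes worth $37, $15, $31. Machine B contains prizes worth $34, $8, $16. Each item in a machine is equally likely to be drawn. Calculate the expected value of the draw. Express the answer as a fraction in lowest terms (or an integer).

E[X | Machine A] = (37 + 15 + 31)/3 = 83/3
E[X | Machine B] = (34 + 8 + 16)/3 = 58/3
E[X] = (3/10)·83/3 + (7/10)·58/3 = 131/6

131/6 dollars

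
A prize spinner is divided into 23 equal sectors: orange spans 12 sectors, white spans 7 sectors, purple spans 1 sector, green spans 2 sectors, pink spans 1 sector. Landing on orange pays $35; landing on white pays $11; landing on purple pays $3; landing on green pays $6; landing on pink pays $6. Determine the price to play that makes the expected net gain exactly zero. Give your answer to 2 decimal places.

$22.52

E[payout] = (12/23)·35 + (7/23)·11 + (1/23)·3 + (2/23)·6 + (1/23)·6 = 518/23
Fair fee = E[payout] = 518/23 ≈ $22.52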